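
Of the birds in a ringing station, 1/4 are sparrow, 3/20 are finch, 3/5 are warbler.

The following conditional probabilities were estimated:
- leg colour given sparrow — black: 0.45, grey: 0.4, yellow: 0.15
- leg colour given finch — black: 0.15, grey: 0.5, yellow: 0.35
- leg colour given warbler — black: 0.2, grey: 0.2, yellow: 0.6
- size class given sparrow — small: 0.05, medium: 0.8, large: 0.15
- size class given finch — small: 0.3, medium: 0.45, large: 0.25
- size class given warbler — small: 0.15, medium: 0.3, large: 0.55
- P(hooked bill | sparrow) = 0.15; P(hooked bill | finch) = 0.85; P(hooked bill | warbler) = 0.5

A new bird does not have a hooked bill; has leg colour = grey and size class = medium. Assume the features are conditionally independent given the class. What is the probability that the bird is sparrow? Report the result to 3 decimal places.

0.747

sparrow: 0.25 × 0.4 × 0.8 × (1−0.15) = 0.068
finch: 0.15 × 0.5 × 0.45 × (1−0.85) = 0.0050625
warbler: 0.6 × 0.2 × 0.3 × (1−0.5) = 0.018
P(sparrow | x) = 0.068 / 0.0910625 ≈ 0.747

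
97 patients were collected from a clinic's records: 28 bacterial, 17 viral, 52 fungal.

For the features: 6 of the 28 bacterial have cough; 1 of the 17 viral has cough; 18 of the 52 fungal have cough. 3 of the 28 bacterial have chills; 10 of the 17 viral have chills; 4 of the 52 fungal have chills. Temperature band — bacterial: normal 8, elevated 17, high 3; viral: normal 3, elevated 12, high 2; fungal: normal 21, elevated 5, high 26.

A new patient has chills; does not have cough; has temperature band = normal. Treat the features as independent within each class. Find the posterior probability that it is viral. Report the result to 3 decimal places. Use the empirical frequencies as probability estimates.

0.490

bacterial: (28/97) × (22/28) × (3/28) × (8/28) ≈ 0.00694298
viral: (17/97) × (16/17) × (10/17) × (3/17) ≈ 0.0171227
fungal: (52/97) × (34/52) × (4/52) × (21/52) ≈ 0.0108888
P(viral | x) = 0.0171227 / 0.03495448 ≈ 0.490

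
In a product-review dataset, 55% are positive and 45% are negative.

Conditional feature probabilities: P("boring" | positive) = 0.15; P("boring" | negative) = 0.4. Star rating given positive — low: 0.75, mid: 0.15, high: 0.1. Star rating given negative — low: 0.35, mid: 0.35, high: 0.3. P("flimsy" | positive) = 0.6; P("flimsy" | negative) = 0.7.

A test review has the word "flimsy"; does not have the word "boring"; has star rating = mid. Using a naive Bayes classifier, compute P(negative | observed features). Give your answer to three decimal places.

0.611

positive: 0.55 × (1−0.15) × 0.15 × 0.6 = 0.042075
negative: 0.45 × (1−0.4) × 0.35 × 0.7 = 0.06615
P(negative | x) = 0.06615 / 0.108225 ≈ 0.611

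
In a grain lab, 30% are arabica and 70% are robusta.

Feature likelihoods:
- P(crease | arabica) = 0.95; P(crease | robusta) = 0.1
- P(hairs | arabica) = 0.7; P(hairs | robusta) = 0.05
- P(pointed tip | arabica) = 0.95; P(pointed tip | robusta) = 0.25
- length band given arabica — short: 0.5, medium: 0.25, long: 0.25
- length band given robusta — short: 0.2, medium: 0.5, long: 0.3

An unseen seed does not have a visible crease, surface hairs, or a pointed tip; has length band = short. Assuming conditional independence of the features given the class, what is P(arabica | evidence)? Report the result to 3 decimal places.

0.001

arabica: 0.3 × (1−0.95) × (1−0.7) × (1−0.95) × 0.5 = 0.0001125
robusta: 0.7 × (1−0.1) × (1−0.05) × (1−0.25) × 0.2 = 0.089775
P(arabica | x) = 0.0001125 / 0.0898875 ≈ 0.001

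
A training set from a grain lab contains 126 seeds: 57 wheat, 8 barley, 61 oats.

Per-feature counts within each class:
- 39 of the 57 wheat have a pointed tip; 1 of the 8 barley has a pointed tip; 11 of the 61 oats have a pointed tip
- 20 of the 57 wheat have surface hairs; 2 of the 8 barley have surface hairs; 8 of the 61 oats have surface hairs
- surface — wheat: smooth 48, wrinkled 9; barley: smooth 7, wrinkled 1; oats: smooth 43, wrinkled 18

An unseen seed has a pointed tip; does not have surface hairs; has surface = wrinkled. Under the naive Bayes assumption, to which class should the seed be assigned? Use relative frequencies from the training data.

wheat

wheat: (57/126) × (39/57) × (37/57) × (9/57) ≈ 0.031724
barley: (8/126) × (1/8) × (6/8) × (1/8) ≈ 0.000744048
oats: (61/126) × (11/61) × (53/61) × (18/61) ≈ 0.0223826
Highest score → wheat.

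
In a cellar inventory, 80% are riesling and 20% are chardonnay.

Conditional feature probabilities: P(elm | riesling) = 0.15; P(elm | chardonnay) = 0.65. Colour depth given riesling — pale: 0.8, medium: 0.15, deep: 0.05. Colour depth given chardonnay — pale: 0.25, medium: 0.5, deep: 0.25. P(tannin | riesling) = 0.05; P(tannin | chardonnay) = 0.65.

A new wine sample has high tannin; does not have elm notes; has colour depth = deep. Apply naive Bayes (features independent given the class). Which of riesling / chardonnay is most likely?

chardonnay

riesling: 0.8 × (1−0.15) × 0.05 × 0.05 = 0.0017
chardonnay: 0.2 × (1−0.65) × 0.25 × 0.65 = 0.011375
Highest score → chardonnay.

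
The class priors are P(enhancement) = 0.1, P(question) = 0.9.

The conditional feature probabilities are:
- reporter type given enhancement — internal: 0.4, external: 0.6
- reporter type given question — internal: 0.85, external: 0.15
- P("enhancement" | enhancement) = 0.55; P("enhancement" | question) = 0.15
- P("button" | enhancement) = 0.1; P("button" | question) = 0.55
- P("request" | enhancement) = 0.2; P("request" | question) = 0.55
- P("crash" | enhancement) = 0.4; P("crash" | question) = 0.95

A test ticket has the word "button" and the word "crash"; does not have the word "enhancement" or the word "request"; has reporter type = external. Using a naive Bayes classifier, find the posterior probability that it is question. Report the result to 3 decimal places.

enhancement: 0.1 × 0.6 × (1−0.55) × 0.1 × (1−0.2) × 0.4 = 0.000864
question: 0.9 × 0.15 × (1−0.15) × 0.55 × (1−0.55) × 0.95 = 0.02698059375
P(question | x) = 0.02698059375 / 0.02784459375 ≈ 0.969

0.969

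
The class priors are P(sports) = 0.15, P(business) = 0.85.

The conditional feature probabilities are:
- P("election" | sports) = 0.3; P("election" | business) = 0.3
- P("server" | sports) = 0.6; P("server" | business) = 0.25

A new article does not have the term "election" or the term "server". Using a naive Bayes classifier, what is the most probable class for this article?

sports: 0.15 × (1−0.3) × (1−0.6) = 0.042
business: 0.85 × (1−0.3) × (1−0.25) = 0.44625
Highest score → business.

business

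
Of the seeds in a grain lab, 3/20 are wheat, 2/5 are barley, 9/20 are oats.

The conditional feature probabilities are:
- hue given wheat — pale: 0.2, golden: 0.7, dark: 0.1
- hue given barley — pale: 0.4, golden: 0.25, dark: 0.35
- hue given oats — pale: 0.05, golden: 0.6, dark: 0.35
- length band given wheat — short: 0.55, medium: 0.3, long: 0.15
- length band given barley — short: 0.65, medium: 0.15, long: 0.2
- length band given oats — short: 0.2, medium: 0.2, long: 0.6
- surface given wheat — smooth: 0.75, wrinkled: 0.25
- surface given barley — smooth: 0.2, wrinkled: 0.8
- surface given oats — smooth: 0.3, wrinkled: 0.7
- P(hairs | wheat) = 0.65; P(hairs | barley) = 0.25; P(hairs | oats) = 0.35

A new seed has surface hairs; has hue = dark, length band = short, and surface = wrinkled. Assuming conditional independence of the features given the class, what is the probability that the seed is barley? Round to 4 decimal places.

0.6677

wheat: 0.15 × 0.1 × 0.55 × 0.25 × 0.65 = 0.001340625
barley: 0.4 × 0.35 × 0.65 × 0.8 × 0.25 = 0.0182
oats: 0.45 × 0.35 × 0.2 × 0.7 × 0.35 = 0.0077175
P(barley | x) = 0.0182 / 0.027258125 ≈ 0.6677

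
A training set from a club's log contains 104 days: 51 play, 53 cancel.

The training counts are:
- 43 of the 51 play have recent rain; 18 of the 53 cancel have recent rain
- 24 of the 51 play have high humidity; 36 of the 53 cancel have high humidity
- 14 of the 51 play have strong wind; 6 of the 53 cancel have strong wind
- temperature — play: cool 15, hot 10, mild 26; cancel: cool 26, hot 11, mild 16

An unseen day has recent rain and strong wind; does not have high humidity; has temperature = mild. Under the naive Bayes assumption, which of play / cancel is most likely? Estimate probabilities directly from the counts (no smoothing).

play: (51/104) × (43/51) × (27/51) × (14/51) × (26/51) ≈ 0.030633
cancel: (53/104) × (18/53) × (17/53) × (6/53) × (16/53) ≈ 0.00189728
Highest score → play.

play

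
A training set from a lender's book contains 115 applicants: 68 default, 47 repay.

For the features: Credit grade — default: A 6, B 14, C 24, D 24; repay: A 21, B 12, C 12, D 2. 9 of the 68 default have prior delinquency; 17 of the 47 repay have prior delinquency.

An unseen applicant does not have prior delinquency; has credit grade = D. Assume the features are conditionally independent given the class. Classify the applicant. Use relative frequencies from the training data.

default: (68/115) × (24/68) × (59/68) ≈ 0.181074
repay: (47/115) × (2/47) × (30/47) ≈ 0.0111008
Highest score → default.

default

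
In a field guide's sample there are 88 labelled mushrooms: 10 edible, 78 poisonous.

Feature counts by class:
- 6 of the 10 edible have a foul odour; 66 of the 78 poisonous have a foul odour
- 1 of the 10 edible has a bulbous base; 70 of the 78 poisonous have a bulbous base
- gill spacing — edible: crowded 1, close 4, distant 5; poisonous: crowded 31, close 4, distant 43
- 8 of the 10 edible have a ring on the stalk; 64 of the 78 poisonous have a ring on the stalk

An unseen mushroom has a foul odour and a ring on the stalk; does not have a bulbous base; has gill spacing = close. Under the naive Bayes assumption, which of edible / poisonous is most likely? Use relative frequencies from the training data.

edible: (10/88) × (6/10) × (9/10) × (4/10) × (8/10) ≈ 0.0196364
poisonous: (78/88) × (66/78) × (8/78) × (4/78) × (64/78) ≈ 0.00323674
Highest score → edible.

edible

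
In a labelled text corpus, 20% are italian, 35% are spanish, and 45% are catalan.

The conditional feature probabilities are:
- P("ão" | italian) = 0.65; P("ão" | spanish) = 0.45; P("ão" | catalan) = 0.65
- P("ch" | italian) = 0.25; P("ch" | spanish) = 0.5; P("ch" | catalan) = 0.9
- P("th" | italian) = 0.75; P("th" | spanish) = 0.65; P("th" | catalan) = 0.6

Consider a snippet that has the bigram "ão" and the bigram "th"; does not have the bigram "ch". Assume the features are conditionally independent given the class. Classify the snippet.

italian

italian: 0.2 × 0.65 × (1−0.25) × 0.75 = 0.073125
spanish: 0.35 × 0.45 × (1−0.5) × 0.65 = 0.0511875
catalan: 0.45 × 0.65 × (1−0.9) × 0.6 = 0.01755
Highest score → italian.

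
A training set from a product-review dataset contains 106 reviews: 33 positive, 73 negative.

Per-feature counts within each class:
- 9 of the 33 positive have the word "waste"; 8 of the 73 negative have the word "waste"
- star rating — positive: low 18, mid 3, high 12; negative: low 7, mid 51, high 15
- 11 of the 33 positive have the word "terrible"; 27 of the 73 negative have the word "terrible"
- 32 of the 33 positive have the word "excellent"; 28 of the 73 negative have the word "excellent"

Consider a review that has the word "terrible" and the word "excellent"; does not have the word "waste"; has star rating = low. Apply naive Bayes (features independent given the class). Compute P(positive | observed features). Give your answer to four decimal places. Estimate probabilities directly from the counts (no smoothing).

positive: (33/106) × (24/33) × (18/33) × (11/33) × (32/33) ≈ 0.0399189
negative: (73/106) × (65/73) × (7/73) × (27/73) × (28/73) ≈ 0.00834178
P(positive | x) = 0.0399189 / 0.04826068 ≈ 0.8272

0.8272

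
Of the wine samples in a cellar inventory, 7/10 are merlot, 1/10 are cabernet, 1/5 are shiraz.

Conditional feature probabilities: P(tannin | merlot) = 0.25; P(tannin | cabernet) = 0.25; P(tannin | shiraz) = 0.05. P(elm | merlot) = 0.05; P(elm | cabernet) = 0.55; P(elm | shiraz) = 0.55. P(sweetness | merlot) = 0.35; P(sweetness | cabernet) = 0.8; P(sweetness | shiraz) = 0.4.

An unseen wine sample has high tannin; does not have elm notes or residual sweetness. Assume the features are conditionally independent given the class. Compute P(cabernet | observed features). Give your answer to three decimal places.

0.020

merlot: 0.7 × 0.25 × (1−0.05) × (1−0.35) = 0.1080625
cabernet: 0.1 × 0.25 × (1−0.55) × (1−0.8) = 0.00225
shiraz: 0.2 × 0.05 × (1−0.55) × (1−0.4) = 0.0027
P(cabernet | x) = 0.00225 / 0.1130125 ≈ 0.020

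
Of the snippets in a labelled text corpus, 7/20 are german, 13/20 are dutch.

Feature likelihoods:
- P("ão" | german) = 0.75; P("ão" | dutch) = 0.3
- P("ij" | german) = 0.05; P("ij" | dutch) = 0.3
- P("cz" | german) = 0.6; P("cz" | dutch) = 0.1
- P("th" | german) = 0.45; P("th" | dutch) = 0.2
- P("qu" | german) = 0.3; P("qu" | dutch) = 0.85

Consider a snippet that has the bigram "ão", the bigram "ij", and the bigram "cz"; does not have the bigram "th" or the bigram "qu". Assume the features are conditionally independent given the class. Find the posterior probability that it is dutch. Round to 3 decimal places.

german: 0.35 × 0.75 × 0.05 × 0.6 × (1−0.45) × (1−0.3) = 0.003031875
dutch: 0.65 × 0.3 × 0.3 × 0.1 × (1−0.2) × (1−0.85) = 0.000702
P(dutch | x) = 0.000702 / 0.003733875 ≈ 0.188

0.188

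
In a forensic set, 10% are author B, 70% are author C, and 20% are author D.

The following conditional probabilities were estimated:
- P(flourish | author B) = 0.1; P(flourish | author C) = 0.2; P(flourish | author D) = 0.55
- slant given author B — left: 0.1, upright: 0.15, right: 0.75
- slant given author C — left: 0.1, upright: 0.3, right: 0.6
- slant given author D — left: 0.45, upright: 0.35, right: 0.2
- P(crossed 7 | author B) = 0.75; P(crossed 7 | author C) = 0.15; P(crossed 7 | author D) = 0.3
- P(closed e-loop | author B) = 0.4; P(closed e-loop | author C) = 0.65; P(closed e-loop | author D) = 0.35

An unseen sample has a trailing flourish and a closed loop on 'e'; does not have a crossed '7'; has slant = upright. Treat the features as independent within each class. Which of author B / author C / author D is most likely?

author C

author B: 0.1 × 0.1 × 0.15 × (1−0.75) × 0.4 = 0.00015
author C: 0.7 × 0.2 × 0.3 × (1−0.15) × 0.65 = 0.023205
author D: 0.2 × 0.55 × 0.35 × (1−0.3) × 0.35 = 0.0094325
Highest score → author C.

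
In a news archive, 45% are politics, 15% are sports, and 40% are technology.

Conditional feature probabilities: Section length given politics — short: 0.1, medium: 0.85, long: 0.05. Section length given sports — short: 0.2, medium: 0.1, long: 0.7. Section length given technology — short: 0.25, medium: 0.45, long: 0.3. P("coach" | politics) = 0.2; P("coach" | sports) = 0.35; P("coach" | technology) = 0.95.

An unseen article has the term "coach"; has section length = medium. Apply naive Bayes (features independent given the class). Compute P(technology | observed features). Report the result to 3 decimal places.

0.677

politics: 0.45 × 0.85 × 0.2 = 0.0765
sports: 0.15 × 0.1 × 0.35 = 0.00525
technology: 0.4 × 0.45 × 0.95 = 0.171
P(technology | x) = 0.171 / 0.25275 ≈ 0.677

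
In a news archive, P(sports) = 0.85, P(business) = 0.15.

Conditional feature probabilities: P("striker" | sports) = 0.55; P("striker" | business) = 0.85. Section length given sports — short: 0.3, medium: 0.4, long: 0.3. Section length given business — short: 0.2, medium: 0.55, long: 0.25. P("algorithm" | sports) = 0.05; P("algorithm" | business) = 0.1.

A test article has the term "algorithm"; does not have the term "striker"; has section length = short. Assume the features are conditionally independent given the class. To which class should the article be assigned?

sports: 0.85 × (1−0.55) × 0.3 × 0.05 = 0.0057375
business: 0.15 × (1−0.85) × 0.2 × 0.1 = 0.00045
Highest score → sports.

sports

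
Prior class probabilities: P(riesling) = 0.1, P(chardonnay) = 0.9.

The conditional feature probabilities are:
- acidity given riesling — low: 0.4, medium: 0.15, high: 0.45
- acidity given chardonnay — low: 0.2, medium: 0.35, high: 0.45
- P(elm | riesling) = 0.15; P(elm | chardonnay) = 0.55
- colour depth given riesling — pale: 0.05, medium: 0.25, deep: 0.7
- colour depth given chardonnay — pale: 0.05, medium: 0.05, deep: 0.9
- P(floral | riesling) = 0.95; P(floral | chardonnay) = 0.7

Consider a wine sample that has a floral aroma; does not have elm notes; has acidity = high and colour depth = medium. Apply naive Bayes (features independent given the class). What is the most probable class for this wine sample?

riesling

riesling: 0.1 × 0.45 × (1−0.15) × 0.25 × 0.95 = 0.009084375
chardonnay: 0.9 × 0.45 × (1−0.55) × 0.05 × 0.7 = 0.00637875
Highest score → riesling.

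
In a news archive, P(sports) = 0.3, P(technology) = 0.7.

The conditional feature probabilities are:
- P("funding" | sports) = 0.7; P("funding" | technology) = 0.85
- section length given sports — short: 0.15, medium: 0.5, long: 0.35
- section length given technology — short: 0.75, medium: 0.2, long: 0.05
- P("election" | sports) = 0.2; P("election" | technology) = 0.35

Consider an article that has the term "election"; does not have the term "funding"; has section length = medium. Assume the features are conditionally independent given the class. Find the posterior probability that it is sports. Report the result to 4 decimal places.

0.5505

sports: 0.3 × (1−0.7) × 0.5 × 0.2 = 0.009
technology: 0.7 × (1−0.85) × 0.2 × 0.35 = 0.00735
P(sports | x) = 0.009 / 0.01635 ≈ 0.5505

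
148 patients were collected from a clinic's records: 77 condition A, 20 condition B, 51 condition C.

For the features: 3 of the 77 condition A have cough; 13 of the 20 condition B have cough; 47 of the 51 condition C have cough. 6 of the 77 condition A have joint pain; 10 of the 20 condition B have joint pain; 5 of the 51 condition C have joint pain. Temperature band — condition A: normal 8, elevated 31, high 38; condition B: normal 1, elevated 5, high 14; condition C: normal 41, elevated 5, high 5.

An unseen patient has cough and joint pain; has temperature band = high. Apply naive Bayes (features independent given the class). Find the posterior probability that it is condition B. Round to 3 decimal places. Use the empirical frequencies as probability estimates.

0.889

condition A: (77/148) × (3/77) × (6/77) × (38/77) ≈ 0.000779494
condition B: (20/148) × (13/20) × (10/20) × (14/20) ≈ 0.0307432
condition C: (51/148) × (47/51) × (5/51) × (5/51) ≈ 0.00305236
P(condition B | x) = 0.0307432 / 0.034575054 ≈ 0.889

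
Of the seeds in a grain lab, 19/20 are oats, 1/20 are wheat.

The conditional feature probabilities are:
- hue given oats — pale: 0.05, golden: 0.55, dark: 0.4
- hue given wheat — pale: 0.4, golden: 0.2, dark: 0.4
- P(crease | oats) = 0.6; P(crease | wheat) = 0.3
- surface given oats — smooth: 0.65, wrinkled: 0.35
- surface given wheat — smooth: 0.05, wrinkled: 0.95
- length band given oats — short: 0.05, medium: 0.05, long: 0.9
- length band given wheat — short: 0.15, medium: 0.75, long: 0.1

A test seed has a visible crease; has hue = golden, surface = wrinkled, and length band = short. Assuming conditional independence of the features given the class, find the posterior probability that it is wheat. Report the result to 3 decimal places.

oats: 0.95 × 0.55 × 0.6 × 0.35 × 0.05 = 0.00548625
wheat: 0.05 × 0.2 × 0.3 × 0.95 × 0.15 = 0.0004275
P(wheat | x) = 0.0004275 / 0.00591375 ≈ 0.072

0.072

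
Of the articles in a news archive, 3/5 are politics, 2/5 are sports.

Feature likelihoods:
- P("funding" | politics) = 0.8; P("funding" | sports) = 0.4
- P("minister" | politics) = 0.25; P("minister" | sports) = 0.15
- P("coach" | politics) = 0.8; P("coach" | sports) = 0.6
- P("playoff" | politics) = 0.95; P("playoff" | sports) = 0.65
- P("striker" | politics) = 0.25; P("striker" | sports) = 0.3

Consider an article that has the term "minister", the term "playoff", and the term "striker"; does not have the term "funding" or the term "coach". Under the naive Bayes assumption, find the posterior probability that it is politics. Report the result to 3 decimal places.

0.337

politics: 0.6 × (1−0.8) × 0.25 × (1−0.8) × 0.95 × 0.25 = 0.001425
sports: 0.4 × (1−0.4) × 0.15 × (1−0.6) × 0.65 × 0.3 = 0.002808
P(politics | x) = 0.001425 / 0.004233 ≈ 0.337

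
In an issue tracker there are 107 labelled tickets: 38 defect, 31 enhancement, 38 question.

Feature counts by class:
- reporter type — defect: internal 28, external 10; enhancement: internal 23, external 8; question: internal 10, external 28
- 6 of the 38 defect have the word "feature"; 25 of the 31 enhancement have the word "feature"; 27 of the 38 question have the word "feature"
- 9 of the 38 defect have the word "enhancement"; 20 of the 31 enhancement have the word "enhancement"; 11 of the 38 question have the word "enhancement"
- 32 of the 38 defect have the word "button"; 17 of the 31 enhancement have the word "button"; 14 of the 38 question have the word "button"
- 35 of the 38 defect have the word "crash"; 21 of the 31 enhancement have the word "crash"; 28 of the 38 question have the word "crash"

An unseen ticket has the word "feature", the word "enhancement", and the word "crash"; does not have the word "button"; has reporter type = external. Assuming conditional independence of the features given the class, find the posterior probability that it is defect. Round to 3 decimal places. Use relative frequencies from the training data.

0.014

defect: (38/107) × (10/38) × (6/38) × (9/38) × (6/38) × (35/38) ≈ 0.00050827
enhancement: (31/107) × (8/31) × (25/31) × (20/31) × (14/31) × (21/31) ≈ 0.0119008
question: (38/107) × (28/38) × (27/38) × (11/38) × (24/38) × (28/38) ≈ 0.0250476
P(defect | x) = 0.00050827 / 0.03745667 ≈ 0.014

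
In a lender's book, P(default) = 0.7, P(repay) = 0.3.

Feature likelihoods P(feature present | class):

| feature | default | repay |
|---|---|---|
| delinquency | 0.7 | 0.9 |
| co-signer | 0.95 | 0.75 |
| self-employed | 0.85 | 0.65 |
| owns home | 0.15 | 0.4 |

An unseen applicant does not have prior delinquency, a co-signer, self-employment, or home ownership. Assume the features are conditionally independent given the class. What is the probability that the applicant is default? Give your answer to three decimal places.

0.459

default: 0.7 × (1−0.7) × (1−0.95) × (1−0.85) × (1−0.15) = 0.00133875
repay: 0.3 × (1−0.9) × (1−0.75) × (1−0.65) × (1−0.4) = 0.001575
P(default | x) = 0.00133875 / 0.00291375 ≈ 0.459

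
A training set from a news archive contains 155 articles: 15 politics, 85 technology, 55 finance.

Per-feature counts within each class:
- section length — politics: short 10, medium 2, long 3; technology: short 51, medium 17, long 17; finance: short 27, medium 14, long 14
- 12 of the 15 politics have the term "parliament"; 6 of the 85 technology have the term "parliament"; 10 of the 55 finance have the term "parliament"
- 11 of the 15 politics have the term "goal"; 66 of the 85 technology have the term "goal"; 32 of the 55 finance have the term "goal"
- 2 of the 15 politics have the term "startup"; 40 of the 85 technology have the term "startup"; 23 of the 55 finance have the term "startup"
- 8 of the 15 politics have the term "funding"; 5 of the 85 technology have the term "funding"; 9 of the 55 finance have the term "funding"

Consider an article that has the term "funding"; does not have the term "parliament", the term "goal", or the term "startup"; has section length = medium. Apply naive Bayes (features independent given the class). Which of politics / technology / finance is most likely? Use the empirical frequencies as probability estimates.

politics: (15/155) × (2/15) × (3/15) × (4/15) × (13/15) × (8/15) ≈ 0.000318088
technology: (85/155) × (17/85) × (79/85) × (19/85) × (45/85) × (5/85) ≈ 0.000709585
finance: (55/155) × (14/55) × (45/55) × (23/55) × (32/55) × (9/55) ≈ 0.00294224
Highest score → finance.

finance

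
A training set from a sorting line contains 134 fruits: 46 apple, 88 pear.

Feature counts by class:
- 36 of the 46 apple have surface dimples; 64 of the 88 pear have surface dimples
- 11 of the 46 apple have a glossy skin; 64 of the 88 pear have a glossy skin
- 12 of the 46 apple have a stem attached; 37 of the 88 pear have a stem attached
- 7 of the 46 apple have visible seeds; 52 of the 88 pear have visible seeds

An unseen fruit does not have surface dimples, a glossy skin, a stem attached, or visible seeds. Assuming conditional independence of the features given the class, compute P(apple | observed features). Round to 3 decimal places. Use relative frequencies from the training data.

0.754

apple: (46/134) × (10/46) × (35/46) × (34/46) × (39/46) ≈ 0.0355822
pear: (88/134) × (24/88) × (24/88) × (51/88) × (36/88) ≈ 0.0115809
P(apple | x) = 0.0355822 / 0.0471631 ≈ 0.754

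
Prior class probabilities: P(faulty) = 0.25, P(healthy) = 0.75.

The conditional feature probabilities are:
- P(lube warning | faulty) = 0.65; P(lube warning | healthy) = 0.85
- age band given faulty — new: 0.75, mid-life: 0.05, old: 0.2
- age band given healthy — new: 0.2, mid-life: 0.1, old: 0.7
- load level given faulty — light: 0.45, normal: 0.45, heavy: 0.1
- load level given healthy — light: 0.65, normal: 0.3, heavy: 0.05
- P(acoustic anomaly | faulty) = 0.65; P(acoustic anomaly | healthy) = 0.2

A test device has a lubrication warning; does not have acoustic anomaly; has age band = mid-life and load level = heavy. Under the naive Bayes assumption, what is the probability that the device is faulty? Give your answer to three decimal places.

faulty: 0.25 × 0.65 × 0.05 × 0.1 × (1−0.65) = 0.000284375
healthy: 0.75 × 0.85 × 0.1 × 0.05 × (1−0.2) = 0.00255
P(faulty | x) = 0.000284375 / 0.002834375 ≈ 0.100

0.100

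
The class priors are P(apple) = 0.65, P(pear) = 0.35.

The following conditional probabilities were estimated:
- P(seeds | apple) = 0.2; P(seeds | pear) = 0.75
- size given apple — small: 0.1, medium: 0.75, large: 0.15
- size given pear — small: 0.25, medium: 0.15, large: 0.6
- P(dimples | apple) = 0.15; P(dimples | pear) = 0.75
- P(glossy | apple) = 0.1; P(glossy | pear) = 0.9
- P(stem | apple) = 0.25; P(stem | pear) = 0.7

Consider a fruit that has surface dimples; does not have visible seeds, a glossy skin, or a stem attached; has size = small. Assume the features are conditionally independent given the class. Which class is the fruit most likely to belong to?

apple

apple: 0.65 × (1−0.2) × 0.1 × 0.15 × (1−0.1) × (1−0.25) = 0.005265
pear: 0.35 × (1−0.75) × 0.25 × 0.75 × (1−0.9) × (1−0.7) = 0.0004921875
Highest score → apple.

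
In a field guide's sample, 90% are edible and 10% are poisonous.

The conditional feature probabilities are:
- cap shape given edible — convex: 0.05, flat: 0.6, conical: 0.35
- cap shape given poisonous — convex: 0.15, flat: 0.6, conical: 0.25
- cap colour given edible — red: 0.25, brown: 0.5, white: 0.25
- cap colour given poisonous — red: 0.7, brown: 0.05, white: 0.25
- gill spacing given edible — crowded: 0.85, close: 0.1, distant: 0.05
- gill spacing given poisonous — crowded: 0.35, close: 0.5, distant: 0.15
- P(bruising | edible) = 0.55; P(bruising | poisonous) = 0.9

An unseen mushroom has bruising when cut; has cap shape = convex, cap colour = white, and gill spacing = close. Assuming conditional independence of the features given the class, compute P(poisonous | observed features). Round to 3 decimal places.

0.732

edible: 0.9 × 0.05 × 0.25 × 0.1 × 0.55 = 0.00061875
poisonous: 0.1 × 0.15 × 0.25 × 0.5 × 0.9 = 0.0016875
P(poisonous | x) = 0.0016875 / 0.00230625 ≈ 0.732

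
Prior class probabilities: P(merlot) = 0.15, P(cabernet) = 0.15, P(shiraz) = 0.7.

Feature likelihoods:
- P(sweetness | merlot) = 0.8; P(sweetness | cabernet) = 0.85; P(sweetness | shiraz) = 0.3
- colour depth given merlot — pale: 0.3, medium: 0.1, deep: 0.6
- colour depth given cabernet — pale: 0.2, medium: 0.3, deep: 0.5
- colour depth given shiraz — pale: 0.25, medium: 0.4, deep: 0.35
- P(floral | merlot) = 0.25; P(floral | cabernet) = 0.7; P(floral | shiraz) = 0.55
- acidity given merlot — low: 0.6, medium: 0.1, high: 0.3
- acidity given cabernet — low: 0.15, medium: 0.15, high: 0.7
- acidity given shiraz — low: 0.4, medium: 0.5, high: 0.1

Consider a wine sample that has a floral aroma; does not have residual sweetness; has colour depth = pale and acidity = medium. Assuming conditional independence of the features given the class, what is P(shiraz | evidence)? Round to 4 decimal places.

merlot: 0.15 × (1−0.8) × 0.3 × 0.25 × 0.1 = 0.000225
cabernet: 0.15 × (1−0.85) × 0.2 × 0.7 × 0.15 = 0.0004725
shiraz: 0.7 × (1−0.3) × 0.25 × 0.55 × 0.5 = 0.0336875
P(shiraz | x) = 0.0336875 / 0.034385 ≈ 0.9797

0.9797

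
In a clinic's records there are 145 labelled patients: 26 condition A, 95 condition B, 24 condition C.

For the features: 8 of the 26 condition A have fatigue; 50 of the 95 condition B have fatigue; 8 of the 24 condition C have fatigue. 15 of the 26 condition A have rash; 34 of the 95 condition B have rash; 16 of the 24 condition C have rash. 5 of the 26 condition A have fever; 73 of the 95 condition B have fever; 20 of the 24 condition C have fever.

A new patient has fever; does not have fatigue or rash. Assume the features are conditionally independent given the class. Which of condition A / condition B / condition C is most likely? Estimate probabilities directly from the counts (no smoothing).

condition B

condition A: (26/145) × (18/26) × (11/26) × (5/26) ≈ 0.0101
condition B: (95/145) × (45/95) × (61/95) × (73/95) ≈ 0.153126
condition C: (24/145) × (16/24) × (8/24) × (20/24) ≈ 0.0306513
Highest score → condition B.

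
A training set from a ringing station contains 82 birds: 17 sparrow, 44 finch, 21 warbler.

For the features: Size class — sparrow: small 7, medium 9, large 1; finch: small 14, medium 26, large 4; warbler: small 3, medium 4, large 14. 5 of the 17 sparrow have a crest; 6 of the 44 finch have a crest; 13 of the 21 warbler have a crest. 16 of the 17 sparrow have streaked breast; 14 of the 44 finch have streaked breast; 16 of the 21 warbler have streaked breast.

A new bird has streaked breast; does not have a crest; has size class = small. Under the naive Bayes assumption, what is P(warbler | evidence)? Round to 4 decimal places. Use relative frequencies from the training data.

sparrow: (17/82) × (7/17) × (12/17) × (16/17) ≈ 0.0567136
finch: (44/82) × (14/44) × (38/44) × (14/44) ≈ 0.0469159
warbler: (21/82) × (3/21) × (8/21) × (16/21) ≈ 0.0106189
P(warbler | x) = 0.0106189 / 0.1142484 ≈ 0.0929

0.0929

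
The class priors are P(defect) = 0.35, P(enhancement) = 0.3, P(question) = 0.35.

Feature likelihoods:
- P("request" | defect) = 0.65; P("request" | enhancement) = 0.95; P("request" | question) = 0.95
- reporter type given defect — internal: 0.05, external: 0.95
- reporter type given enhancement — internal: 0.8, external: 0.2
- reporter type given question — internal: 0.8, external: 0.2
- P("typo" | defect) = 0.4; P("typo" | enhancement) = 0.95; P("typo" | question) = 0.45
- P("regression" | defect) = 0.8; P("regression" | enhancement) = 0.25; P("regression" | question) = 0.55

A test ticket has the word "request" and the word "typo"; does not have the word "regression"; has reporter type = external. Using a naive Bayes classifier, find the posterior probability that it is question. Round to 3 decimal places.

defect: 0.35 × 0.65 × 0.95 × 0.4 × (1−0.8) = 0.01729
enhancement: 0.3 × 0.95 × 0.2 × 0.95 × (1−0.25) = 0.0406125
question: 0.35 × 0.95 × 0.2 × 0.45 × (1−0.55) = 0.01346625
P(question | x) = 0.01346625 / 0.07136875 ≈ 0.189

0.189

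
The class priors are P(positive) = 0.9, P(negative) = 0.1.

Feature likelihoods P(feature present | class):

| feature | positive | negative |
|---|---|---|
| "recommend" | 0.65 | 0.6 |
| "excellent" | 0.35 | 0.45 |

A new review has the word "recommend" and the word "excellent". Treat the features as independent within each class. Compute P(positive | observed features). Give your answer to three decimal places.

positive: 0.9 × 0.65 × 0.35 = 0.20475
negative: 0.1 × 0.6 × 0.45 = 0.027
P(positive | x) = 0.20475 / 0.23175 ≈ 0.883

0.883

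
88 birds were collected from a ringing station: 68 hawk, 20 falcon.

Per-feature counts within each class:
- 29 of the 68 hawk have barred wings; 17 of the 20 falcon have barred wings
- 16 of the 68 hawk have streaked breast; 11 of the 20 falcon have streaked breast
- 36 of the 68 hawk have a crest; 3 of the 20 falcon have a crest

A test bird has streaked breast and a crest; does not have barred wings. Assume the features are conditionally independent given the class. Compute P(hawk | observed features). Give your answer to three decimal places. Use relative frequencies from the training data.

hawk: (68/88) × (39/68) × (16/68) × (36/68) ≈ 0.055206
falcon: (20/88) × (3/20) × (11/20) × (3/20) = 0.0028125
P(hawk | x) = 0.055206 / 0.0580185 ≈ 0.952

0.952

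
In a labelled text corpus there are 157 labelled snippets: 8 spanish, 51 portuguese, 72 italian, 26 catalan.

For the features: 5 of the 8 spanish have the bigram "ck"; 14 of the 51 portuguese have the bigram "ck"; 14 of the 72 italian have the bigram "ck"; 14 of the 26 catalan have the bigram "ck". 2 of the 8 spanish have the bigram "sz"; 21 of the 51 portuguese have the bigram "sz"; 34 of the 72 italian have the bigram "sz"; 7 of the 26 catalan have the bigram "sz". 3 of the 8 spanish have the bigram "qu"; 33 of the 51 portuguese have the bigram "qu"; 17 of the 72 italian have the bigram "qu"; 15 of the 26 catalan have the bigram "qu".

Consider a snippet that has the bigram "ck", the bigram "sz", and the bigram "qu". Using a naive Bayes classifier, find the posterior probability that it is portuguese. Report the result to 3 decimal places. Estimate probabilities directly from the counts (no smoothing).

spanish: (8/157) × (5/8) × (2/8) × (3/8) ≈ 0.00298567
portuguese: (51/157) × (14/51) × (21/51) × (33/51) ≈ 0.0237586
italian: (72/157) × (14/72) × (34/72) × (17/72) ≈ 0.0099424
catalan: (26/157) × (14/26) × (7/26) × (15/26) ≈ 0.0138507
P(portuguese | x) = 0.0237586 / 0.05053737 ≈ 0.470

0.470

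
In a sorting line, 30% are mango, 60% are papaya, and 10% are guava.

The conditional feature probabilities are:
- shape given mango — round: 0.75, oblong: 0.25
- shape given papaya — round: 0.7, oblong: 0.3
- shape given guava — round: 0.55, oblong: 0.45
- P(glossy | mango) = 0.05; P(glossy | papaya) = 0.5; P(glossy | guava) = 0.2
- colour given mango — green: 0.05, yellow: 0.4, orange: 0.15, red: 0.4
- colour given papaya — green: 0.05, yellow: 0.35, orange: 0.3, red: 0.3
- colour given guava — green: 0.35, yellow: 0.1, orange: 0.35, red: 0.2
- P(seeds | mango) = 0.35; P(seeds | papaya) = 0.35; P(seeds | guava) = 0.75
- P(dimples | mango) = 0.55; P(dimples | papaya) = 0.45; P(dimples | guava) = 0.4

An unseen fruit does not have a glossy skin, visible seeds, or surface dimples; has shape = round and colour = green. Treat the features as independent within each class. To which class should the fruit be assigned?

mango: 0.3 × 0.75 × (1−0.05) × 0.05 × (1−0.35) × (1−0.55) = 0.00312609375
papaya: 0.6 × 0.7 × (1−0.5) × 0.05 × (1−0.35) × (1−0.45) = 0.00375375
guava: 0.1 × 0.55 × (1−0.2) × 0.35 × (1−0.75) × (1−0.4) = 0.00231
Highest score → papaya.

papaya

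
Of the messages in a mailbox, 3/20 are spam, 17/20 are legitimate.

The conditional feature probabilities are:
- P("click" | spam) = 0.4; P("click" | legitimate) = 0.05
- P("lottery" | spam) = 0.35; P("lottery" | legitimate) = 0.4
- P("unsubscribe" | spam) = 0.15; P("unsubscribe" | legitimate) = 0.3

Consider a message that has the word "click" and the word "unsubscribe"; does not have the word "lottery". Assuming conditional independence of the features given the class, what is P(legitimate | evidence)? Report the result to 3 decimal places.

spam: 0.15 × 0.4 × (1−0.35) × 0.15 = 0.00585
legitimate: 0.85 × 0.05 × (1−0.4) × 0.3 = 0.00765
P(legitimate | x) = 0.00765 / 0.0135 ≈ 0.567

0.567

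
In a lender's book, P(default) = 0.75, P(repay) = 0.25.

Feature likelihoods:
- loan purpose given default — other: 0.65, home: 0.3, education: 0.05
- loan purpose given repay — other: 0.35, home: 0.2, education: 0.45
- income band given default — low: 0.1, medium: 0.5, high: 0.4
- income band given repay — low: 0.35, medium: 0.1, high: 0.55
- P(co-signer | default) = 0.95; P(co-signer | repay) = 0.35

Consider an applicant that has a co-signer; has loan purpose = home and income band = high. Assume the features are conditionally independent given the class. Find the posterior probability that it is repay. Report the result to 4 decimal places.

default: 0.75 × 0.3 × 0.4 × 0.95 = 0.0855
repay: 0.25 × 0.2 × 0.55 × 0.35 = 0.009625
P(repay | x) = 0.009625 / 0.095125 ≈ 0.1012

0.1012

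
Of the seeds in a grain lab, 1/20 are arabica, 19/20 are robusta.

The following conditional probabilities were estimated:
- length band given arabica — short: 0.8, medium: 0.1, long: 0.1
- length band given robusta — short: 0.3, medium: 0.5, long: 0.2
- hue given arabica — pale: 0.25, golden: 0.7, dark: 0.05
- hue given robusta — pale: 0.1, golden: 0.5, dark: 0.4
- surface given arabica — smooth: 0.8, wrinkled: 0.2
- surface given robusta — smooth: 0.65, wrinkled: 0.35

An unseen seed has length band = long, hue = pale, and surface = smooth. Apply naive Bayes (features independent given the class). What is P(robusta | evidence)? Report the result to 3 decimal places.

arabica: 0.05 × 0.1 × 0.25 × 0.8 = 0.001
robusta: 0.95 × 0.2 × 0.1 × 0.65 = 0.01235
P(robusta | x) = 0.01235 / 0.01335 ≈ 0.925

0.925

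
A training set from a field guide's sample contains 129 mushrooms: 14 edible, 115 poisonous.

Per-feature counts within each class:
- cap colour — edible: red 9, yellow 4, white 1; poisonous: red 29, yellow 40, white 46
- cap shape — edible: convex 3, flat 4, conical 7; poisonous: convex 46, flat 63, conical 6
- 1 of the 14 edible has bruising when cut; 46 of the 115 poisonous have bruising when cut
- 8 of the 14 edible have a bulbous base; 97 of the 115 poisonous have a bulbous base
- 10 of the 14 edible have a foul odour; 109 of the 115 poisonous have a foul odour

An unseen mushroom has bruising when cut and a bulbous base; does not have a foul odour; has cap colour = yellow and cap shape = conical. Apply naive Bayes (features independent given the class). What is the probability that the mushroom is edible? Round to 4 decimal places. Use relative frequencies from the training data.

edible: (14/129) × (4/14) × (7/14) × (1/14) × (8/14) × (4/14) ≈ 0.000180803
poisonous: (115/129) × (40/115) × (6/115) × (46/115) × (97/115) × (6/115) ≈ 0.000284781
P(edible | x) = 0.000180803 / 0.000465584 ≈ 0.3883

0.3883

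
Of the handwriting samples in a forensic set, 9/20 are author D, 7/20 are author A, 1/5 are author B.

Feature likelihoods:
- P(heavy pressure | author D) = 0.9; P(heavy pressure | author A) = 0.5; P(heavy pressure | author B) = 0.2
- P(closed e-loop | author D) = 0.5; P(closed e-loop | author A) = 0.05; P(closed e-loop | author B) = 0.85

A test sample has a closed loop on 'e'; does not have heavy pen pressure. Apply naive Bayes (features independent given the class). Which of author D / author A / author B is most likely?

author D: 0.45 × (1−0.9) × 0.5 = 0.0225
author A: 0.35 × (1−0.5) × 0.05 = 0.00875
author B: 0.2 × (1−0.2) × 0.85 = 0.136
Highest score → author B.

author B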